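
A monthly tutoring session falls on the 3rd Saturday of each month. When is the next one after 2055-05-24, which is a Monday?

2055-06-19

May 2055 starts on a Saturday; its first Saturday is the 1st, so the 3rd Saturday is the 15th — 2055-05-15.
That is not after 2055-05-24, so look at June 2055.
June 2055 starts on a Tuesday; its first Saturday is the 5th, so the 3rd Saturday is the 19th — 2055-06-19.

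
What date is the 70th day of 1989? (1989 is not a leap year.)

March 11, 1989

January has 31 days (70 − 31 = 39 remain).
February has 28 days (39 − 28 = 11 remain).
11 into March → March 11.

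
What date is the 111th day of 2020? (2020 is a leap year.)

20 April 2020

January has 31 days (111 − 31 = 80 remain).
February has 29 days (80 − 29 = 51 remain).
March has 31 days (51 − 31 = 20 remain).
20 into April → April 20.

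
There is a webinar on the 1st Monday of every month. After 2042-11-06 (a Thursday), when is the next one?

November 2042 starts on a Saturday, so its 1st Monday is 2042-11-03 (2 days in).
That is not after 2042-11-06, so look at December 2042.
December 2042 starts on a Monday, so its 1st Monday is 2042-12-01.

2042-12-01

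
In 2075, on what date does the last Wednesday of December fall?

2075-12-25

The first Wednesday of December 2075 is December 4.
December 2075 has 31 days. Adding weeks: 4, 11, 18, 25 — the last one ≤ 31 is the 25th.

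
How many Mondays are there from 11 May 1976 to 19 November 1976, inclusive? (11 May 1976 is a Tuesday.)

27

11 May 1976 is a Tuesday; the first Monday on or after it is 17 May 1976 (6 days later).
From 17 May 1976 to 19 November 1976: 14 + 30 + 31 + 31 + 30 + 31 + 19 = 186 days (rest of May, June, July, August, September, October, November).
186 ÷ 7 = 26 full weeks with remainder 4, so 26 more Mondays after the first → 27.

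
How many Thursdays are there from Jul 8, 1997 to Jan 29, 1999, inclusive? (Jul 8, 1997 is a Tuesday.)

82

Jul 8, 1997 is a Tuesday; the first Thursday on or after it is Jul 10, 1997 (2 days later).
From Jul 10, 1997 to Jan 29, 1999: 174 + 365 + 29 = 568 days (rest of 1997, 1998, to Jan 29, 1999 in 1999).
568 ÷ 7 = 81 full weeks with remainder 1, so 81 more Thursdays after the first → 82.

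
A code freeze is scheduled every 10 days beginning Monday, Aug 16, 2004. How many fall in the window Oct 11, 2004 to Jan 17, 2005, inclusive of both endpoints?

Occurrences land 10·i days after Aug 16, 2004 for i = 0, 1, 2, …
Oct 11, 2004 is 56 days after the start; 56 ÷ 10 = 5 remainder 6; since the remainder is 6, round up to i = 6. First occurrence in the window: #7 on Oct 15, 2004 (6×10 = 60 days in).
Jan 17, 2005 is 154 days after the start; 154 ÷ 10 = 15 remainder 4. Last occurrence in the window: #16 on Jan 13, 2005.
Occurrences #7 through #16: 10 in total.

10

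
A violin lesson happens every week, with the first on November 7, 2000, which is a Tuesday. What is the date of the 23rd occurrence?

The 23rd occurrence is 22 intervals after the first: 22 × 7 = 154 days after November 7, 2000.
November has 30 days — 23 days to the end of November leaves 131.
December has 31 days (100 left).
January has 31 days (69 left).
February has 28 days (41 left).
March has 31 days (10 left).
10 days into April → April 10, 2001.

April 10, 2001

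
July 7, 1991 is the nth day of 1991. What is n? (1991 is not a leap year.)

188

Days in months before July: 31 + 28 + 31 + 30 + 31 + 30 = 181.
Plus 7 days into July → day 188.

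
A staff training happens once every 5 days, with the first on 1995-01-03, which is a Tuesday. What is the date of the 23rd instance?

1995-04-23

The 23rd occurrence is 22 intervals after the first: 22 × 5 = 110 days after 1995-01-03.
January has 31 days — 28 days to the end of January leaves 82.
February has 28 days (54 left).
March has 31 days (23 left).
23 days into April → 1995-04-23.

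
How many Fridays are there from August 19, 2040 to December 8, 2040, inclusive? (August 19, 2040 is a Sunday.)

August 19, 2040 is a Sunday; the first Friday on or after it is August 24, 2040 (5 days later).
From August 24, 2040 to December 8, 2040: 7 + 30 + 31 + 30 + 8 = 106 days (rest of August, September, October, November, December).
106 ÷ 7 = 15 full weeks with remainder 1, so 15 more Fridays after the first → 16.

16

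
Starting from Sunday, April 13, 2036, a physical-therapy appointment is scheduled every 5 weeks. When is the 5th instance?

The 5th occurrence is 4 intervals after the first: 4 × 35 = 140 days after April 13, 2036.
April has 30 days — 17 days to the end of April leaves 123.
May has 31 days (92 left).
June has 30 days (62 left).
July has 31 days (31 left).
31 days into August → August 31, 2036.

August 31, 2036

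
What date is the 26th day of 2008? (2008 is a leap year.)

26 into January → January 26.

26 January 2008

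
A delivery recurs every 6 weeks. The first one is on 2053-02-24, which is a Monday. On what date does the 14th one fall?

2054-08-24

The 14th occurrence is 13 intervals after the first: 13 × 42 = 546 days after 2053-02-24.
February has 28 days — 4 days to the end of February leaves 542.
From end of February to end of 2053 is 306 days (236 left).
January has 31 days (205 left).
February has 28 days (177 left).
March has 31 days (146 left).
April has 30 days (116 left).
May has 31 days (85 left).
June has 30 days (55 left).
July has 31 days (24 left).
24 days into August → 2054-08-24.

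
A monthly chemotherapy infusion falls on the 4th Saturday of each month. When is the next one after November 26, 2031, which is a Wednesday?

December 27, 2031

November 2031 starts on a Saturday; its first Saturday is the 1st, so the 4th Saturday is the 22nd — November 22, 2031.
That is not after November 26, 2031, so look at December 2031.
December 2031 starts on a Monday; its first Saturday is the 6th, so the 4th Saturday is the 27th — December 27, 2031.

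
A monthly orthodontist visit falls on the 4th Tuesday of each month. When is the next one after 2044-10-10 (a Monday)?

October 2044 starts on a Saturday; its first Tuesday is the 4th, so the 4th Tuesday is the 25th — 2044-10-25.
2044-10-25 is after 2044-10-10, so that is the next one.

2044-10-25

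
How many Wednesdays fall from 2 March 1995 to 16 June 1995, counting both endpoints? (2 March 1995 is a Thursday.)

2 March 1995 is a Thursday; the first Wednesday on or after it is 8 March 1995 (6 days later).
From 8 March 1995 to 16 June 1995: 23 + 30 + 31 + 16 = 100 days (rest of March, April, May, June).
100 ÷ 7 = 14 full weeks with remainder 2, so 14 more Wednesdays after the first → 15.

15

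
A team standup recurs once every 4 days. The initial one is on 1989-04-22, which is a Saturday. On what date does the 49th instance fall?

The 49th occurrence is 48 intervals after the first: 48 × 4 = 192 days after 1989-04-22.
April has 30 days — 8 days to the end of April leaves 184.
May has 31 days (153 left).
June has 30 days (123 left).
July has 31 days (92 left).
August has 31 days (61 left).
September has 30 days (31 left).
31 days into October → 1989-10-31.

1989-10-31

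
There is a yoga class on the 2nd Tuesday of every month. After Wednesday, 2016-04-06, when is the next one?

2016-04-12

April 2016 starts on a Friday; its first Tuesday is the 5th, so the 2nd Tuesday is the 12th — 2016-04-12.
2016-04-12 is after 2016-04-06, so that is the next one.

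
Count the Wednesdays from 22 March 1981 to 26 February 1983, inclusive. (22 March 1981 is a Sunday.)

22 March 1981 is a Sunday; the first Wednesday on or after it is 25 March 1981 (3 days later).
From 25 March 1981 to 26 February 1983: 281 + 365 + 57 = 703 days (rest of 1981, 1982, to 26 February 1983 in 1983).
703 ÷ 7 = 100 full weeks with remainder 3, so 100 more Wednesdays after the first → 101.

101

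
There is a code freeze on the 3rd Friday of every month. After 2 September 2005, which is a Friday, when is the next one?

16 September 2005

September 2005 starts on a Thursday; its first Friday is the 2nd, so the 3rd Friday is the 16th — 16 September 2005.
16 September 2005 is after 2 September 2005, so that is the next one.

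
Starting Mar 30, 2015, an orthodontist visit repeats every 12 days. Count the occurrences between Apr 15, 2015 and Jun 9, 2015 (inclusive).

4

Occurrences land 12·i days after Mar 30, 2015 for i = 0, 1, 2, …
Apr 15, 2015 is 16 days after the start; 16 ÷ 12 = 1 remainder 4; since the remainder is 4, round up to i = 2. First occurrence in the window: #3 on Apr 23, 2015 (2×12 = 24 days in).
Jun 9, 2015 is 71 days after the start; 71 ÷ 12 = 5 remainder 11. Last occurrence in the window: #6 on May 29, 2015.
Occurrences #3 through #6: 4 in total.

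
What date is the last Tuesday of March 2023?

2023-03-28

March 2023 begins on a Wednesday, so the first Tuesday is March 7 (6 days later).
March 2023 has 31 days. Adding weeks: 7, 14, 21, 28 — the last one ≤ 31 is the 28th.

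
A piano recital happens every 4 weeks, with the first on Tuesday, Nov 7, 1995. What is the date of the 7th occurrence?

The 7th occurrence is 6 intervals after the first: 6 × 28 = 168 days after Nov 7, 1995.
Nov has 30 days — 23 days to the end of Nov leaves 145.
Dec has 31 days (114 left).
Jan has 31 days (83 left).
Feb has 29 days (54 left).
Mar has 31 days (23 left).
23 days into Apr → Apr 23, 1996.

Apr 23, 1996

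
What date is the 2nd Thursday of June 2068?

2068-06-14

The first Thursday of June 2068 is June 7.
The 2nd Thursday is 1 weeks later: 7 + 7 = 14.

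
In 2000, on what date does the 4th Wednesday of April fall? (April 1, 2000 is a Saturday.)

April 2000 begins on a Saturday, so the first Wednesday is April 5 (4 days later).
The 4th Wednesday is 3 weeks later: 5 + 21 = 26.

April 26, 2000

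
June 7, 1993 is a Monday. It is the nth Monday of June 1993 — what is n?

1st

Day 7 falls in week ⌈7/7⌉ of the month.
Days 1–7 hold the 1st Monday, 8–14 the 2nd, 15–21 the 3rd, 22–28 the 4th, 29–31 the 5th.
7 is in the range for the 1st.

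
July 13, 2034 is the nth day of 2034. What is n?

Days in months before July: 31 + 28 + 31 + 30 + 31 + 30 = 181.
Plus 13 days into July → day 194.

194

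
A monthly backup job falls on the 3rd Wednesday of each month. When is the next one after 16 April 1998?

20 May 1998

April 1998 starts on a Wednesday; its first Wednesday is the 1st, so the 3rd Wednesday is the 15th — 15 April 1998.
That is not after 16 April 1998, so look at May 1998.
May 1998 starts on a Friday; its first Wednesday is the 6th, so the 3rd Wednesday is the 20th — 20 May 1998.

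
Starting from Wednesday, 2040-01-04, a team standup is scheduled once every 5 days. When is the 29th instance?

The 29th occurrence is 28 intervals after the first: 28 × 5 = 140 days after 2040-01-04.
January has 31 days — 27 days to the end of January leaves 113.
February has 29 days (84 left).
March has 31 days (53 left).
April has 30 days (23 left).
23 days into May → 2040-05-23.

2040-05-23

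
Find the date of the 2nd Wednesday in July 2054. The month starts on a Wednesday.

July 2054 begins on a Wednesday, so the first Wednesday is July 1.
The 2nd Wednesday is 1 weeks later: 1 + 7 = 8.

July 8, 2054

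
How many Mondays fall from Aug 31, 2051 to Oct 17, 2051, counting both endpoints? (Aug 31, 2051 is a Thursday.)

7

Aug 31, 2051 is a Thursday; the first Monday on or after it is Sep 4, 2051 (4 days later).
From Sep 4, 2051 to Oct 17, 2051: 26 + 17 = 43 days (rest of Sep, Oct).
43 ÷ 7 = 6 full weeks with remainder 1, so 6 more Mondays after the first → 7.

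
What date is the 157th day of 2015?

June 6, 2015

January has 31 days (157 − 31 = 126 remain).
February has 28 days (126 − 28 = 98 remain).
March has 31 days (98 − 31 = 67 remain).
April has 30 days (67 − 30 = 37 remain).
May has 31 days (37 − 31 = 6 remain).
6 into June → June 6.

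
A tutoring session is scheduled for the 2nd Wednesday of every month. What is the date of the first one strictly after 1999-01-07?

January 1999 starts on a Friday; its first Wednesday is the 6th, so the 2nd Wednesday is the 13th — 1999-01-13.
1999-01-13 is after 1999-01-07, so that is the next one.

1999-01-13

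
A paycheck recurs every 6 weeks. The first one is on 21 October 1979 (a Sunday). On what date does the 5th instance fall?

The 5th occurrence is 4 intervals after the first: 4 × 42 = 168 days after 21 October 1979.
October has 31 days — 10 days to the end of October leaves 158.
November has 30 days (128 left).
December has 31 days (97 left).
January has 31 days (66 left).
February has 29 days (37 left).
March has 31 days (6 left).
6 days into April → 6 April 1980.

6 April 1980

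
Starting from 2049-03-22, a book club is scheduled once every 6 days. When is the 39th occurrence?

2049-11-05

The 39th occurrence is 38 intervals after the first: 38 × 6 = 228 days after 2049-03-22.
March has 31 days — 9 days to the end of March leaves 219.
April has 30 days (189 left).
May has 31 days (158 left).
June has 30 days (128 left).
July has 31 days (97 left).
August has 31 days (66 left).
September has 30 days (36 left).
October has 31 days (5 left).
5 days into November → 2049-11-05.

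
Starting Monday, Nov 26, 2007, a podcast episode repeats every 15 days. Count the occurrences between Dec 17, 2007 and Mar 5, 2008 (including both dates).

Occurrences land 15·i days after Nov 26, 2007 for i = 0, 1, 2, …
Dec 17, 2007 is 21 days after the start; 21 ÷ 15 = 1 remainder 6; since the remainder is 6, round up to i = 2. First occurrence in the window: #3 on Dec 26, 2007 (2×15 = 30 days in).
Mar 5, 2008 is 100 days after the start; 100 ÷ 15 = 6 remainder 10. Last occurrence in the window: #7 on Feb 24, 2008.
Occurrences #3 through #7: 5 in total.

5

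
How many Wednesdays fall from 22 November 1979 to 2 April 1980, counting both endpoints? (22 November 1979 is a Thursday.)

22 November 1979 is a Thursday; the first Wednesday on or after it is 28 November 1979 (6 days later).
From 28 November 1979 to 2 April 1980: 2 + 31 + 31 + 29 + 31 + 2 = 126 days (rest of November, December, January, February, March, April).
126 ÷ 7 = 18 full weeks with remainder 0, so 18 more Wednesdays after the first → 19.

19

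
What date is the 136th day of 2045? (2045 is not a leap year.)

May 16, 2045

January has 31 days (136 − 31 = 105 remain).
February has 28 days (105 − 28 = 77 remain).
March has 31 days (77 − 31 = 46 remain).
April has 30 days (46 − 30 = 16 remain).
16 into May → May 16.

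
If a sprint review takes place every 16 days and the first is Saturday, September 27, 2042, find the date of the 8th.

January 17, 2043

The 8th occurrence is 7 intervals after the first: 7 × 16 = 112 days after September 27, 2042.
September has 30 days — 3 days to the end of September leaves 109.
October has 31 days (78 left).
November has 30 days (48 left).
December has 31 days (17 left).
17 days into January → January 17, 2043.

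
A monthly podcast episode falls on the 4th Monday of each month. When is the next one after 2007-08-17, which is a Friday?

2007-08-27

August 2007 starts on a Wednesday; its first Monday is the 6th, so the 4th Monday is the 27th — 2007-08-27.
2007-08-27 is after 2007-08-17, so that is the next one.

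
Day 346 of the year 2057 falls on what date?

Jan has 31 days (346 − 31 = 315 remain).
Feb has 28 days (315 − 28 = 287 remain).
Mar has 31 days (287 − 31 = 256 remain).
Apr has 30 days (256 − 30 = 226 remain).
May has 31 days (226 − 31 = 195 remain).
Jun has 30 days (195 − 30 = 165 remain).
Jul has 31 days (165 − 31 = 134 remain).
Aug has 31 days (134 − 31 = 103 remain).
Sep has 30 days (103 − 30 = 73 remain).
Oct has 31 days (73 − 31 = 42 remain).
Nov has 30 days (42 − 30 = 12 remain).
12 into Dec → Dec 12.

Dec 12, 2057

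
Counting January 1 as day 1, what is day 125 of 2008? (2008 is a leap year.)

January has 31 days (125 − 31 = 94 remain).
February has 29 days (94 − 29 = 65 remain).
March has 31 days (65 − 31 = 34 remain).
April has 30 days (34 − 30 = 4 remain).
4 into May → May 4.

4 May 2008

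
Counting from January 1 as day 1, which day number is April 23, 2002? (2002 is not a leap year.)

113

Days in months before April: 31 + 28 + 31 = 90.
Plus 23 days into April → day 113.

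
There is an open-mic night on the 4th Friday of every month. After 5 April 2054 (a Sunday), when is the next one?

April 2054 starts on a Wednesday; its first Friday is the 3rd, so the 4th Friday is the 24th — 24 April 2054.
24 April 2054 is after 5 April 2054, so that is the next one.

24 April 2054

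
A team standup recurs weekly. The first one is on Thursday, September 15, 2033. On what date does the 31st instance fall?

The 31st occurrence is 30 intervals after the first: 30 × 7 = 210 days after September 15, 2033.
September has 30 days — 15 days to the end of September leaves 195.
October has 31 days (164 left).
November has 30 days (134 left).
December has 31 days (103 left).
January has 31 days (72 left).
February has 28 days (44 left).
March has 31 days (13 left).
13 days into April → April 13, 2034.

April 13, 2034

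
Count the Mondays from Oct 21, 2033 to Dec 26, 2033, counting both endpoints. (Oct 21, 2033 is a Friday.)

10

Oct 21, 2033 is a Friday; the first Monday on or after it is Oct 24, 2033 (3 days later).
From Oct 24, 2033 to Dec 26, 2033: 7 + 30 + 26 = 63 days (rest of Oct, Nov, Dec).
63 ÷ 7 = 9 full weeks with remainder 0, so 9 more Mondays after the first → 10.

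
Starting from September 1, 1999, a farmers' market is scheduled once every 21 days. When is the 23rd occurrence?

December 6, 2000

The 23rd occurrence is 22 intervals after the first: 22 × 21 = 462 days after September 1, 1999.
September has 30 days — 29 days to the end of September leaves 433.
From end of September to end of 1999 is 92 days (341 left).
January has 31 days (310 left).
February has 29 days (281 left).
March has 31 days (250 left).
April has 30 days (220 left).
May has 31 days (189 left).
June has 30 days (159 left).
July has 31 days (128 left).
August has 31 days (97 left).
September has 30 days (67 left).
October has 31 days (36 left).
November has 30 days (6 left).
6 days into December → December 6, 2000.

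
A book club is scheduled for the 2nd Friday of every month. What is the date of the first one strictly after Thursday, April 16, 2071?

May 8, 2071

April 2071 starts on a Wednesday; its first Friday is the 3rd, so the 2nd Friday is the 10th — April 10, 2071.
That is not after April 16, 2071, so look at May 2071.
May 2071 starts on a Friday; its first Friday is the 1st, so the 2nd Friday is the 8th — May 8, 2071.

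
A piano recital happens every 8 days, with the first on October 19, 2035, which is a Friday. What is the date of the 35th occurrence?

July 17, 2036

The 35th occurrence is 34 intervals after the first: 34 × 8 = 272 days after October 19, 2035.
October has 31 days — 12 days to the end of October leaves 260.
November has 30 days (230 left).
December has 31 days (199 left).
January has 31 days (168 left).
February has 29 days (139 left).
March has 31 days (108 left).
April has 30 days (78 left).
May has 31 days (47 left).
June has 30 days (17 left).
17 days into July → July 17, 2036.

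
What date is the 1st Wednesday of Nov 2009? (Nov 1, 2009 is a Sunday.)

Nov 4, 2009

Nov 2009 begins on a Sunday, so the first Wednesday is Nov 4 (3 days later).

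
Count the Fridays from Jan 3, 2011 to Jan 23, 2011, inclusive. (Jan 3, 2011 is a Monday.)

3

Jan 3, 2011 is a Monday; the first Friday on or after it is Jan 7, 2011 (4 days later).
From Jan 7, 2011 to Jan 23, 2011 is 23 − 7 = 16 days.
16 ÷ 7 = 2 full weeks with remainder 2, so 2 more Fridays after the first → 3.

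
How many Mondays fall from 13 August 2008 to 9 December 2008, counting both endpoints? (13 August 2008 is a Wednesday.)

13 August 2008 is a Wednesday; the first Monday on or after it is 18 August 2008 (5 days later).
From 18 August 2008 to 9 December 2008: 13 + 30 + 31 + 30 + 9 = 113 days (rest of August, September, October, November, December).
113 ÷ 7 = 16 full weeks with remainder 1, so 16 more Mondays after the first → 17.

17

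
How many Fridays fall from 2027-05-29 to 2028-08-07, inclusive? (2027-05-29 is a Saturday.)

62

2027-05-29 is a Saturday; the first Friday on or after it is 2027-06-04 (6 days later).
From 2027-06-04 to 2028-08-07: 210 + 220 = 430 days (rest of 2027, to 2028-08-07 in 2028).
430 ÷ 7 = 61 full weeks with remainder 3, so 61 more Fridays after the first → 62.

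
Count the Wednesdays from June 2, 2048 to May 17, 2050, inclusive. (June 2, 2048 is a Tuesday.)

102

June 2, 2048 is a Tuesday; the first Wednesday on or after it is June 3, 2048 (1 day later).
From June 3, 2048 to May 17, 2050: 211 + 365 + 137 = 713 days (rest of 2048, 2049, to May 17, 2050 in 2050).
713 ÷ 7 = 101 full weeks with remainder 6, so 101 more Wednesdays after the first → 102.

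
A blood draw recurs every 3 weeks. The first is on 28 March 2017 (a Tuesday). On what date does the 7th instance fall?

1 August 2017

The 7th occurrence is 6 intervals after the first: 6 × 21 = 126 days after 28 March 2017.
March has 31 days — 3 days to the end of March leaves 123.
April has 30 days (93 left).
May has 31 days (62 left).
June has 30 days (32 left).
July has 31 days (1 left).
1 day into August → 1 August 2017.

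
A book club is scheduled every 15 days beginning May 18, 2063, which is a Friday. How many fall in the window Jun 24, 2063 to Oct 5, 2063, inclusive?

Occurrences land 15·i days after May 18, 2063 for i = 0, 1, 2, …
Jun 24, 2063 is 37 days after the start; 37 ÷ 15 = 2 remainder 7; since the remainder is 7, round up to i = 3. First occurrence in the window: #4 on Jul 2, 2063 (3×15 = 45 days in).
Oct 5, 2063 is 140 days after the start; 140 ÷ 15 = 9 remainder 5. Last occurrence in the window: #10 on Sep 30, 2063.
Occurrences #4 through #10: 7 in total.

7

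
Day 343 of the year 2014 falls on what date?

Jan has 31 days (343 − 31 = 312 remain).
Feb has 28 days (312 − 28 = 284 remain).
Mar has 31 days (284 − 31 = 253 remain).
Apr has 30 days (253 − 30 = 223 remain).
May has 31 days (223 − 31 = 192 remain).
Jun has 30 days (192 − 30 = 162 remain).
Jul has 31 days (162 − 31 = 131 remain).
Aug has 31 days (131 − 31 = 100 remain).
Sep has 30 days (100 − 30 = 70 remain).
Oct has 31 days (70 − 31 = 39 remain).
Nov has 30 days (39 − 30 = 9 remain).
9 into Dec → Dec 9.

Dec 9, 2014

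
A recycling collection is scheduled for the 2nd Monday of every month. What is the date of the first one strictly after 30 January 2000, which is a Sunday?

January 2000 starts on a Saturday; its first Monday is the 3rd, so the 2nd Monday is the 10th — 10 January 2000.
That is not after 30 January 2000, so look at February 2000.
February 2000 starts on a Tuesday; its first Monday is the 7th, so the 2nd Monday is the 14th — 14 February 2000.

14 February 2000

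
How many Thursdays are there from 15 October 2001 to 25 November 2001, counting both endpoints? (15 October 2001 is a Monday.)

15 October 2001 is a Monday; the first Thursday on or after it is 18 October 2001 (3 days later).
From 18 October 2001 to 25 November 2001: 13 + 25 = 38 days (rest of October, November).
38 ÷ 7 = 5 full weeks with remainder 3, so 5 more Thursdays after the first → 6.

6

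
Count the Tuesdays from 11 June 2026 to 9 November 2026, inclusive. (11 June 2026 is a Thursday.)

21

11 June 2026 is a Thursday; the first Tuesday on or after it is 16 June 2026 (5 days later).
From 16 June 2026 to 9 November 2026: 14 + 31 + 31 + 30 + 31 + 9 = 146 days (rest of June, July, August, September, October, November).
146 ÷ 7 = 20 full weeks with remainder 6, so 20 more Tuesdays after the first → 21.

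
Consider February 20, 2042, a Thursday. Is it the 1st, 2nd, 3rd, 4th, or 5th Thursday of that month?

Day 20 falls in week ⌈20/7⌉ of the month.
Days 1–7 hold the 1st Thursday, 8–14 the 2nd, 15–21 the 3rd, 22–28 the 4th, 29–31 the 5th.
20 is in the range for the 3rd.

3rd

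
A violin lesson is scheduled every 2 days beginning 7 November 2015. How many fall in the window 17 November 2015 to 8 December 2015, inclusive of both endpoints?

11

Occurrences land 2·i days after 7 November 2015 for i = 0, 1, 2, …
17 November 2015 is 10 days after the start; 10 ÷ 2 = 5 remainder 0. First occurrence in the window: #6 on 17 November 2015 (5×2 = 10 days in).
8 December 2015 is 31 days after the start; 31 ÷ 2 = 15 remainder 1. Last occurrence in the window: #16 on 7 December 2015.
Occurrences #6 through #16: 11 in total.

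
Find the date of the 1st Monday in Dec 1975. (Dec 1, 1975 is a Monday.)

Dec 1975 begins on a Monday, so the first Monday is Dec 1.

Dec 1, 1975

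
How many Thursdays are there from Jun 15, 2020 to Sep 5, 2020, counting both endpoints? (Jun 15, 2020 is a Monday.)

Jun 15, 2020 is a Monday; the first Thursday on or after it is Jun 18, 2020 (3 days later).
From Jun 18, 2020 to Sep 5, 2020: 12 + 31 + 31 + 5 = 79 days (rest of Jun, Jul, Aug, Sep).
79 ÷ 7 = 11 full weeks with remainder 2, so 11 more Thursdays after the first → 12.

12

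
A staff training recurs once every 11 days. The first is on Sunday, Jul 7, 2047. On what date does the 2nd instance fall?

The 2nd occurrence is 1 interval after the first: 1 × 11 = 11 days after Jul 7, 2047.
11 days later is Jul 18, 2047.

Jul 18, 2047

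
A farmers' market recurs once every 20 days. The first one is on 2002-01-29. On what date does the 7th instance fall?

The 7th occurrence is 6 intervals after the first: 6 × 20 = 120 days after 2002-01-29.
January has 31 days — 2 days to the end of January leaves 118.
February has 28 days (90 left).
March has 31 days (59 left).
April has 30 days (29 left).
29 days into May → 2002-05-29.

2002-05-29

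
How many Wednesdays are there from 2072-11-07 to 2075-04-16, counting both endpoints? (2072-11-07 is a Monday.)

127

2072-11-07 is a Monday; the first Wednesday on or after it is 2072-11-09 (2 days later).
From 2072-11-09 to 2075-04-16: 52 + 365 + 365 + 106 = 888 days (rest of 2072, 2073, 2074, to 2075-04-16 in 2075).
888 ÷ 7 = 126 full weeks with remainder 6, so 126 more Wednesdays after the first → 127.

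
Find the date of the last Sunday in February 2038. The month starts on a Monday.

28 February 2038

February 2038 begins on a Monday, so the first Sunday is February 7 (6 days later).
February 2038 has 28 days. Adding weeks: 7, 14, 21, 28 — the last one ≤ 28 is the 28th.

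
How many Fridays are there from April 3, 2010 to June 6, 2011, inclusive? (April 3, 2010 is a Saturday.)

April 3, 2010 is a Saturday; the first Friday on or after it is April 9, 2010 (6 days later).
From April 9, 2010 to June 6, 2011: 266 + 157 = 423 days (rest of 2010, to June 6, 2011 in 2011).
423 ÷ 7 = 60 full weeks with remainder 3, so 60 more Fridays after the first → 61.

61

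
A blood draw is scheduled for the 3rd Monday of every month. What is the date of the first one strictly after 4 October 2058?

October 2058 starts on a Tuesday; its first Monday is the 7th, so the 3rd Monday is the 21st — 21 October 2058.
21 October 2058 is after 4 October 2058, so that is the next one.

21 October 2058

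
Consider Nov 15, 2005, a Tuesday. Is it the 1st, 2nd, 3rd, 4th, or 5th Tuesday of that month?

3rd

Day 15 falls in week ⌈15/7⌉ of the month.
Days 1–7 hold the 1st Tuesday, 8–14 the 2nd, 15–21 the 3rd, 22–28 the 4th, 29–31 the 5th.
15 is in the range for the 3rd.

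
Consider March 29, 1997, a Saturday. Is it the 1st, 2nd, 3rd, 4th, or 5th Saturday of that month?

Day 29 falls in week ⌈29/7⌉ of the month.
Days 1–7 hold the 1st Saturday, 8–14 the 2nd, 15–21 the 3rd, 22–28 the 4th, 29–31 the 5th.
29 is in the range for the 5th.

5th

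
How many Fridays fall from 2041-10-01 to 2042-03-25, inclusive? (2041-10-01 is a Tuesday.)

2041-10-01 is a Tuesday; the first Friday on or after it is 2041-10-04 (3 days later).
From 2041-10-04 to 2042-03-25: 27 + 30 + 31 + 31 + 28 + 25 = 172 days (rest of October, November, December, January, February, March).
172 ÷ 7 = 24 full weeks with remainder 4, so 24 more Fridays after the first → 25.

25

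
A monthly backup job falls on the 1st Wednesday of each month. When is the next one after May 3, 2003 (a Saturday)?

May 2003 starts on a Thursday, so its 1st Wednesday is May 7, 2003 (6 days in).
May 7, 2003 is after May 3, 2003, so that is the next one.

May 7, 2003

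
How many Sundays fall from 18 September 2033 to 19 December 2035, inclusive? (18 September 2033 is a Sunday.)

18 September 2033 is a Sunday; the first Sunday on or after it is 18 September 2033.
From 18 September 2033 to 19 December 2035: 104 + 365 + 353 = 822 days (rest of 2033, 2034, to 19 December 2035 in 2035).
822 ÷ 7 = 117 full weeks with remainder 3, so 117 more Sundays after the first → 118.

118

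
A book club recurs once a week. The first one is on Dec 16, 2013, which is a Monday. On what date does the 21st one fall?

The 21st occurrence is 20 intervals after the first: 20 × 7 = 140 days after Dec 16, 2013.
Dec has 31 days — 15 days to the end of Dec leaves 125.
Jan has 31 days (94 left).
Feb has 28 days (66 left).
Mar has 31 days (35 left).
Apr has 30 days (5 left).
5 days into May → May 5, 2014.

May 5, 2014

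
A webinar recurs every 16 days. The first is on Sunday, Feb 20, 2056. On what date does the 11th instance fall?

Jul 29, 2056

The 11th occurrence is 10 intervals after the first: 10 × 16 = 160 days after Feb 20, 2056.
Feb has 29 days — 9 days to the end of Feb leaves 151.
Mar has 31 days (120 left).
Apr has 30 days (90 left).
May has 31 days (59 left).
Jun has 30 days (29 left).
29 days into Jul → Jul 29, 2056.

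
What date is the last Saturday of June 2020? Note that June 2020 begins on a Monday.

June 27, 2020

June 2020 begins on a Monday, so the first Saturday is June 6 (5 days later).
June 2020 has 30 days. Adding weeks: 6, 13, 20, 27 — the last one ≤ 30 is the 27th.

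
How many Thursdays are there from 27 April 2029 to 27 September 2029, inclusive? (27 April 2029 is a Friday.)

27 April 2029 is a Friday; the first Thursday on or after it is 3 May 2029 (6 days later).
From 3 May 2029 to 27 September 2029: 28 + 30 + 31 + 31 + 27 = 147 days (rest of May, June, July, August, September).
147 ÷ 7 = 21 full weeks with remainder 0, so 21 more Thursdays after the first → 22.

22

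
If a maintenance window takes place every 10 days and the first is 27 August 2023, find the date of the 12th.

15 December 2023

The 12th occurrence is 11 intervals after the first: 11 × 10 = 110 days after 27 August 2023.
August has 31 days — 4 days to the end of August leaves 106.
September has 30 days (76 left).
October has 31 days (45 left).
November has 30 days (15 left).
15 days into December → 15 December 2023.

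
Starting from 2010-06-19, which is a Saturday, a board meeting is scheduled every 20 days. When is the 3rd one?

2010-07-29

The 3rd occurrence is 2 intervals after the first: 2 × 20 = 40 days after 2010-06-19.
June has 30 days — 11 days to the end of June leaves 29.
29 days into July → 2010-07-29.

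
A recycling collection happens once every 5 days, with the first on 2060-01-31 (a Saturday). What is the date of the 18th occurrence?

2060-04-25

The 18th occurrence is 17 intervals after the first: 17 × 5 = 85 days after 2060-01-31.
January has 31 days — 0 days to the end of January leaves 85.
February has 29 days (56 left).
March has 31 days (25 left).
25 days into April → 2060-04-25.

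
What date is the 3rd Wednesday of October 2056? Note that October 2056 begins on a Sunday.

18 October 2056

October 2056 begins on a Sunday, so the first Wednesday is October 4 (3 days later).
The 3rd Wednesday is 2 weeks later: 4 + 14 = 18.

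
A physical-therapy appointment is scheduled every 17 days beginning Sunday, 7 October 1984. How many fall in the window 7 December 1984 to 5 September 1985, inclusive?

16

Occurrences land 17·i days after 7 October 1984 for i = 0, 1, 2, …
7 December 1984 is 61 days after the start; 61 ÷ 17 = 3 remainder 10; since the remainder is 10, round up to i = 4. First occurrence in the window: #5 on 14 December 1984 (4×17 = 68 days in).
5 September 1985 is 333 days after the start; 333 ÷ 17 = 19 remainder 10. Last occurrence in the window: #20 on 26 August 1985.
Occurrences #5 through #20: 16 in total.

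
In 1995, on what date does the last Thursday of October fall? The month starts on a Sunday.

October 26, 1995

October 1995 begins on a Sunday, so the first Thursday is October 5 (4 days later).
October 1995 has 31 days. Adding weeks: 5, 12, 19, 26 — the last one ≤ 31 is the 26th.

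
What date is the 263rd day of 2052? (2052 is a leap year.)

January has 31 days (263 − 31 = 232 remain).
February has 29 days (232 − 29 = 203 remain).
March has 31 days (203 − 31 = 172 remain).
April has 30 days (172 − 30 = 142 remain).
May has 31 days (142 − 31 = 111 remain).
June has 30 days (111 − 30 = 81 remain).
July has 31 days (81 − 31 = 50 remain).
August has 31 days (50 − 31 = 19 remain).
19 into September → September 19.

September 19, 2052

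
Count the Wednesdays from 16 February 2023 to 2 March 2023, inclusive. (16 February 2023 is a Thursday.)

16 February 2023 is a Thursday; the first Wednesday on or after it is 22 February 2023 (6 days later).
From 22 February 2023 to 2 March 2023: 6 + 2 = 8 days (rest of February, March).
8 ÷ 7 = 1 full weeks with remainder 1, so 1 more Wednesdays after the first → 2.

2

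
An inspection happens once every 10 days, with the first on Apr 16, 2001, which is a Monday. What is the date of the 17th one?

Sep 23, 2001

The 17th occurrence is 16 intervals after the first: 16 × 10 = 160 days after Apr 16, 2001.
Apr has 30 days — 14 days to the end of Apr leaves 146.
May has 31 days (115 left).
Jun has 30 days (85 left).
Jul has 31 days (54 left).
Aug has 31 days (23 left).
23 days into Sep → Sep 23, 2001.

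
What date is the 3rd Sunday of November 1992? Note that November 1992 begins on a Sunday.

November 1992 begins on a Sunday, so the first Sunday is November 1.
The 3rd Sunday is 2 weeks later: 1 + 14 = 15.

1992-11-15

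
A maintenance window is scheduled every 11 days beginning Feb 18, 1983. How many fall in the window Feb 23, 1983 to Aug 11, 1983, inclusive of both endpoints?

Occurrences land 11·i days after Feb 18, 1983 for i = 0, 1, 2, …
Feb 23, 1983 is 5 days after the start; 5 ÷ 11 = 0 remainder 5; since the remainder is 5, round up to i = 1. First occurrence in the window: #2 on Mar 1, 1983 (1×11 = 11 days in).
Aug 11, 1983 is 174 days after the start; 174 ÷ 11 = 15 remainder 9. Last occurrence in the window: #16 on Aug 2, 1983.
Occurrences #2 through #16: 15 in total.

15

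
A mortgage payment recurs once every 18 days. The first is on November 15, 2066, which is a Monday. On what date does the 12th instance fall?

The 12th occurrence is 11 intervals after the first: 11 × 18 = 198 days after November 15, 2066.
November has 30 days — 15 days to the end of November leaves 183.
December has 31 days (152 left).
January has 31 days (121 left).
February has 28 days (93 left).
March has 31 days (62 left).
April has 30 days (32 left).
May has 31 days (1 left).
1 day into June → June 1, 2067.

June 1, 2067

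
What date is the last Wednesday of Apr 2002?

The first Wednesday of Apr 2002 is Apr 3.
Apr 2002 has 30 days. Adding weeks: 3, 10, 17, 24 — the last one ≤ 30 is the 24th.

Apr 24, 2002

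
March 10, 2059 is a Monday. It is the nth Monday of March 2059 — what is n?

2nd

Day 10 falls in week ⌈10/7⌉ of the month.
Days 1–7 hold the 1st Monday, 8–14 the 2nd, 15–21 the 3rd, 22–28 the 4th, 29–31 the 5th.
10 is in the range for the 2nd.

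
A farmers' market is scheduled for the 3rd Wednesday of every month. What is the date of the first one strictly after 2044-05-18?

May 2044 starts on a Sunday; its first Wednesday is the 4th, so the 3rd Wednesday is the 18th — 2044-05-18.
That is not after 2044-05-18, so look at June 2044.
June 2044 starts on a Wednesday; its first Wednesday is the 1st, so the 3rd Wednesday is the 15th — 2044-06-15.

2044-06-15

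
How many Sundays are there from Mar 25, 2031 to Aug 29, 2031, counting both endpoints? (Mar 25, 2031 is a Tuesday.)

22

Mar 25, 2031 is a Tuesday; the first Sunday on or after it is Mar 30, 2031 (5 days later).
From Mar 30, 2031 to Aug 29, 2031: 1 + 30 + 31 + 30 + 31 + 29 = 152 days (rest of Mar, Apr, May, Jun, Jul, Aug).
152 ÷ 7 = 21 full weeks with remainder 5, so 21 more Sundays after the first → 22.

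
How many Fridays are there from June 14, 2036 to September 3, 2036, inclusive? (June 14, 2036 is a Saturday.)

11

June 14, 2036 is a Saturday; the first Friday on or after it is June 20, 2036 (6 days later).
From June 20, 2036 to September 3, 2036: 10 + 31 + 31 + 3 = 75 days (rest of June, July, August, September).
75 ÷ 7 = 10 full weeks with remainder 5, so 10 more Fridays after the first → 11.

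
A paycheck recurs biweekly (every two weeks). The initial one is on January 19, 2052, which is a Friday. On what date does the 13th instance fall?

July 5, 2052

The 13th occurrence is 12 intervals after the first: 12 × 14 = 168 days after January 19, 2052.
January has 31 days — 12 days to the end of January leaves 156.
February has 29 days (127 left).
March has 31 days (96 left).
April has 30 days (66 left).
May has 31 days (35 left).
June has 30 days (5 left).
5 days into July → July 5, 2052.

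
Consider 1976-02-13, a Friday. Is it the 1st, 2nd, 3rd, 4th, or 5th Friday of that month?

2nd

Day 13 falls in week ⌈13/7⌉ of the month.
Days 1–7 hold the 1st Friday, 8–14 the 2nd, 15–21 the 3rd, 22–28 the 4th, 29–31 the 5th.
13 is in the range for the 2nd.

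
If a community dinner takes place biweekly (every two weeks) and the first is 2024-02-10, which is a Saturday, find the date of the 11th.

The 11th occurrence is 10 intervals after the first: 10 × 14 = 140 days after 2024-02-10.
February has 29 days — 19 days to the end of February leaves 121.
March has 31 days (90 left).
April has 30 days (60 left).
May has 31 days (29 left).
29 days into June → 2024-06-29.

2024-06-29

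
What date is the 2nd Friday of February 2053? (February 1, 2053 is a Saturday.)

2053-02-14

February 2053 begins on a Saturday, so the first Friday is February 7 (6 days later).
The 2nd Friday is 1 weeks later: 7 + 7 = 14.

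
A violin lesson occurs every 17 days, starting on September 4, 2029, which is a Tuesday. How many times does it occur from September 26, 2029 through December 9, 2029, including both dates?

4

Occurrences land 17·i days after September 4, 2029 for i = 0, 1, 2, …
September 26, 2029 is 22 days after the start; 22 ÷ 17 = 1 remainder 5; since the remainder is 5, round up to i = 2. First occurrence in the window: #3 on October 8, 2029 (2×17 = 34 days in).
December 9, 2029 is 96 days after the start; 96 ÷ 17 = 5 remainder 11. Last occurrence in the window: #6 on November 28, 2029.
Occurrences #3 through #6: 4 in total.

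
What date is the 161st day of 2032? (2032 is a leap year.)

2032-06-09

January has 31 days (161 − 31 = 130 remain).
February has 29 days (130 − 29 = 101 remain).
March has 31 days (101 − 31 = 70 remain).
April has 30 days (70 − 30 = 40 remain).
May has 31 days (40 − 31 = 9 remain).
9 into June → June 9.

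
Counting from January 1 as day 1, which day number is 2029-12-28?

Days in months before December: 31 + 28 + 31 + 30 + 31 + 30 + 31 + 31 + 30 + 31 + 30 = 334.
Plus 28 days into December → day 362.

362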